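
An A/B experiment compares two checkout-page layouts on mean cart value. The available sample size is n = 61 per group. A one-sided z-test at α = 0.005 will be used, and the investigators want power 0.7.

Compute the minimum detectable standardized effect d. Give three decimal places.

d ≈ 0.561

Required noncentrality: δ = z_{0.005} + z_{0.30} = 2.576 + 0.524 = 3.100.
δ = d·√(n/2) ⇒ d = δ/√(n/2) = 3.100/√(61/2) = 0.5614.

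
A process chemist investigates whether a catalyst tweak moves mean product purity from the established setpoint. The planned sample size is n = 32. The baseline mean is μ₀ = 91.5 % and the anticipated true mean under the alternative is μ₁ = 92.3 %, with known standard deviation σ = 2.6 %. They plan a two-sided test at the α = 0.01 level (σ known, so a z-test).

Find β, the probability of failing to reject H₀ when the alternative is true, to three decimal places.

β ≈ 0.798

Standardized effect: d = |μ₁ − μ₀| / σ = |92.3 − 91.5| / 2.6 = 0.3077
Noncentrality parameter: δ = d·√n = 0.3077 × √32 = 1.7406
Two-sided α = 0.01 → critical value z_{0.005} = 2.576.
Power = Φ(δ − 2.576) + Φ(−δ − 2.576) = Φ(-0.835) + Φ(-4.316) = 0.2018 + 0.0000 = 0.2018.
Type II error: β = 1 − power = 1 − 0.2018 = 0.7982.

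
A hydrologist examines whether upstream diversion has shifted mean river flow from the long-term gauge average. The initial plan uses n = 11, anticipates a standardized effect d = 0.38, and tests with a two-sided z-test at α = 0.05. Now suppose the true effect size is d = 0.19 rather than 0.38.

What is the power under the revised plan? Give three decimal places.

Power ≈ 0.097

With d = 0.19: δ = d·√n = 0.19 × √11 = 0.6302. Critical value z_{0.025} = 1.960.
Revised power = Φ(δ − 1.960) + Φ(−δ − 1.960) = Φ(-1.330) + Φ(-2.590) = 0.0918 + 0.0048 = 0.0966.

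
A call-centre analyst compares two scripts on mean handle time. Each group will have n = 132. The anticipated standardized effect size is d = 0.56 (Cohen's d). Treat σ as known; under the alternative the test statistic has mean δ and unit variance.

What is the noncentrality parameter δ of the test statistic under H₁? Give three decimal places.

δ ≈ 4.549

The noncentrality parameter scales effect size by the design's sample-size factor: δ = d·√(n/2) = 0.56 × √(132/2) = 4.5495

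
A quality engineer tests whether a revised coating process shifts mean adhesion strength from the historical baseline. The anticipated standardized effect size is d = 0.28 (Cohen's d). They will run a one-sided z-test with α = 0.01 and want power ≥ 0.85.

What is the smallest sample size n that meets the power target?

Set Φ(δ − 2.326) = 0.85; then δ − 2.326 = Φ⁻¹(0.85) = 1.036, giving δ = 3.363.
δ = d·√n ⇒ n = (δ/d)² = (3.363 / 0.28)² = 144.24.
Round up to the next whole unit.

n = 145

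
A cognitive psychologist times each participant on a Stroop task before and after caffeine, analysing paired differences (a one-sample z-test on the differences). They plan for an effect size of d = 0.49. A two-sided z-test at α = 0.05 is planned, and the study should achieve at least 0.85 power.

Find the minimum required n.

n = 38

For power 0.85 need Φ(δ − z_{0.025}) = 0.85, so δ = z_{0.025} + z_{0.15} = 1.960 + 1.036 = 2.996.
(Ignoring the negligible lower-tail rejection probability gives the usual closed-form inversion.)
δ = d·√n ⇒ n = (δ/d)² = (2.996 / 0.49)² = 37.39.
Round up to the next whole unit.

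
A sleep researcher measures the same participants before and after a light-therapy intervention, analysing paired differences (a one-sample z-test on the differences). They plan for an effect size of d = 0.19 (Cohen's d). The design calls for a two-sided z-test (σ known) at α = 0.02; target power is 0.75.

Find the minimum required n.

For power 0.75 need Φ(δ − z_{0.01}) = 0.75, so δ = z_{0.01} + z_{0.25} = 2.326 + 0.674 = 3.001.
(For δ > 0 the lower-tail rejection region contributes negligibly to power, so the one-term inversion is standard.)
δ = d·√n ⇒ n = (δ/d)² = (3.001 / 0.19)² = 249.45.
Round up to the next whole unit.

n = 250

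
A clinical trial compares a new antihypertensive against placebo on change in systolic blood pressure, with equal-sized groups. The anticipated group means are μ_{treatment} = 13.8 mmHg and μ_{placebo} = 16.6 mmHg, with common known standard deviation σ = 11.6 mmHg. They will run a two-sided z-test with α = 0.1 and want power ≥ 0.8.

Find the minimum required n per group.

Standardized effect: d = |μ_{treatment} − μ_{placebo}| / σ = |13.8 − 16.6| / 11.6 = 0.2414
Set Φ(δ − 1.645) = 0.8; then δ − 1.645 = Φ⁻¹(0.8) = 0.842, giving δ = 2.486.
(Ignoring the negligible lower-tail rejection probability gives the usual closed-form inversion.)
δ = d·√(n/2) ⇒ n = 2(δ/d)² = 2 × (2.486 / 0.2414)² = 212.23.
Rounding up, n = 213 per group.

n = 213 per group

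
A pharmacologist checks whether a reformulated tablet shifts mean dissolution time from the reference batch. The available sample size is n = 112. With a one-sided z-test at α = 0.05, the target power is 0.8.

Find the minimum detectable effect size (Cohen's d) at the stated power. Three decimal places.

Need Φ(δ − 1.645) = 0.8, so δ = 1.645 + 0.842 = 2.486.
δ = d·√n ⇒ d = δ/√n = 2.486/√112 = 0.2349.

d ≈ 0.235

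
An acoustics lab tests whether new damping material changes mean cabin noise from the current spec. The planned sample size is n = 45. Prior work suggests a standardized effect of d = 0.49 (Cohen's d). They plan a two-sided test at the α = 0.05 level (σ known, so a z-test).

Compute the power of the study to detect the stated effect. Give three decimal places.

Noncentrality parameter: δ = d·√n = 0.49 × √45 = 3.2870
Two-sided α = 0.05 → critical value z_{0.025} = 1.960.
Power = Φ(δ − 1.960) + Φ(−δ − 1.960) = Φ(1.327) + Φ(-5.247) = 0.9078 + 0.0000 = 0.9078.

Power ≈ 0.908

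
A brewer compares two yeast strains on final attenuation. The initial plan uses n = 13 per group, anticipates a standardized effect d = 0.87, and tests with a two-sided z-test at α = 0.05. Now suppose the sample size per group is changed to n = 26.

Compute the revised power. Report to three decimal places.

Power ≈ 0.880

With n = 26 per group: δ = d·√(n/2) = 0.87 × √(26/2) = 3.1368. Critical value z_{0.025} = 1.960.
Revised power = Φ(δ − 1.960) + Φ(−δ − 1.960) = Φ(1.177) + Φ(-5.097) = 0.8804 + 0.0000 = 0.8804.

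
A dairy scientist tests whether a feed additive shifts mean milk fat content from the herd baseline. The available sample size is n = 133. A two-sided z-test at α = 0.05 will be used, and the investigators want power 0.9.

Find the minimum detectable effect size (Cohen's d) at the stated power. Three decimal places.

d ≈ 0.281

Need Φ(δ − 1.960) = 0.9, so δ = 1.960 + 1.282 = 3.242.
(The second rejection-region term Φ(−δ − z_{α/2}) is negligible and dropped.)
δ = d·√n ⇒ d = δ/√n = 3.242/√133 = 0.2811.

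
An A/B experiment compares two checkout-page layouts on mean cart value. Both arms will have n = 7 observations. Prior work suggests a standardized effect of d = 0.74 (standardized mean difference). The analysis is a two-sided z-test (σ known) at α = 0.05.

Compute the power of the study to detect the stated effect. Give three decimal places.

Noncentrality parameter: δ = d·√(n/2) = 0.74 × √(7/2) = 1.3844
Critical value for a two-sided test at α = 0.05: z_{α/2} = 1.960.
Power = Φ(δ − 1.960) + Φ(−δ − 1.960) = Φ(-0.576) + Φ(-3.344) = 0.2825 + 0.0004 = 0.2829.

Power ≈ 0.283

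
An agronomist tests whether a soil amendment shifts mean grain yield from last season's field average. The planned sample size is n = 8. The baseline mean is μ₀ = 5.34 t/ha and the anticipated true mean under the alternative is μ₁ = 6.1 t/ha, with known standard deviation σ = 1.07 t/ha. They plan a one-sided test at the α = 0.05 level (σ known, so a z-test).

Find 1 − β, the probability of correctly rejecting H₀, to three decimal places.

Power ≈ 0.642

Standardized effect: d = |μ₁ − μ₀| / σ = |6.1 − 5.34| / 1.07 = 0.7103
Noncentrality parameter: δ = d·√n = 0.7103 × √8 = 2.0090
Critical value for a one-sided test at α = 0.05: z_α = 1.645.
Power = Φ(δ − 1.645) = Φ(0.364) = 0.6421.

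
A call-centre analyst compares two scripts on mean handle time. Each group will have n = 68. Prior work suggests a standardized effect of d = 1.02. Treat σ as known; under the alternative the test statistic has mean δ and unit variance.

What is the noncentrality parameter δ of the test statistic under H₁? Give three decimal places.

δ ≈ 5.948

The noncentrality parameter scales effect size by the design's sample-size factor: δ = d·√(n/2) = 1.02 × √(68/2) = 5.9476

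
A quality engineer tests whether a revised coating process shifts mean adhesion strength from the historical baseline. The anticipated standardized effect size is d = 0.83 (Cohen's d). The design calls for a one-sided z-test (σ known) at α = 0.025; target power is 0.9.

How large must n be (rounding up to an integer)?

For power 0.9 need Φ(δ − z_{0.025}) = 0.9, so δ = z_{0.025} + z_{0.10} = 1.960 + 1.282 = 3.242.
δ = d·√n ⇒ n = (δ/d)² = (3.242 / 0.83)² = 15.25.
Rounding up, n = 16.

n = 16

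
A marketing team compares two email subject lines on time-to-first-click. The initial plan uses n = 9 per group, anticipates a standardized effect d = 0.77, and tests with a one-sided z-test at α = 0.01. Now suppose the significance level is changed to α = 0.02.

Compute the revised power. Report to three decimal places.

δ = d·√(n/2) = 0.77 × √(9/2) = 1.6334 (unchanged). New critical value: z_{0.02} = 2.054.
Revised power = P(Z > 2.054 − δ) = Φ(-0.420) = 0.3371.

Power ≈ 0.337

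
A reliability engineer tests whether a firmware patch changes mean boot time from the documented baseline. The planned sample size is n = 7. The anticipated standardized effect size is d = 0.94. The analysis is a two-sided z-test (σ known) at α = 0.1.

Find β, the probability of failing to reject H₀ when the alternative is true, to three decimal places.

β ≈ 0.200

Noncentrality parameter: δ = d·√n = 0.94 × √7 = 2.4870
Critical value for a two-sided test at α = 0.1: z_{α/2} = 1.645.
Power = Φ(δ − 1.645) + Φ(−δ − 1.645) = Φ(0.842) + Φ(-4.132) = 0.8001 + 0.0000 = 0.8002.
Type II error: β = 1 − power = 1 − 0.8002 = 0.1998.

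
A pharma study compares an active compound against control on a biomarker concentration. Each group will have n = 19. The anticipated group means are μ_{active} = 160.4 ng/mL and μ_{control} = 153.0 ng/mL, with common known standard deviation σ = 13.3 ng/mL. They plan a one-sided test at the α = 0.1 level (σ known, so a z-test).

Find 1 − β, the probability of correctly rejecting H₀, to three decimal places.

Standardized effect: d = |μ_{active} − μ_{control}| / σ = |160.4 − 153.0| / 13.3 = 0.5564
Noncentrality parameter: δ = d·√(n/2) = 0.5564 × √(19/2) = 1.7149
Critical value for a one-sided test at α = 0.1: z_α = 1.282.
Power = P(Z > 1.282 − δ) = Φ(0.433) = 0.6676.

Power ≈ 0.668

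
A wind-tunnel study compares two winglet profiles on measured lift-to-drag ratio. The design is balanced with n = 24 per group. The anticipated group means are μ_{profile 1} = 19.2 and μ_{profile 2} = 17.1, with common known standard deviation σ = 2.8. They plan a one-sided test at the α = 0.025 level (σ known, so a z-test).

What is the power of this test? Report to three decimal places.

Power ≈ 0.738

Standardized effect: d = |μ_{profile 1} − μ_{profile 2}| / σ = |19.2 − 17.1| / 2.8 = 0.7500
Noncentrality parameter: δ = d·√(n/2) = 0.7500 × √(24/2) = 2.5981
Critical value for a one-sided test at α = 0.025: z_α = 1.960.
Power = Φ(δ − 1.960) = Φ(0.638) = 0.7383.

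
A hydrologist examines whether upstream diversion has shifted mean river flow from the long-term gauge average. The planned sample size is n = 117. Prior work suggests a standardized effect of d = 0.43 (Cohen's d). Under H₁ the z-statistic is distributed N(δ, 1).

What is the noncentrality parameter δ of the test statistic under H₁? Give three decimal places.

δ ≈ 4.651

The noncentrality parameter scales effect size by the design's sample-size factor: δ = d·√n = 0.43 × √117 = 4.6512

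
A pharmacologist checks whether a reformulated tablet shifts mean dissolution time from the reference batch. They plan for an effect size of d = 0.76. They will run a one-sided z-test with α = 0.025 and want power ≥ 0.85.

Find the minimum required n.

Set Φ(δ − 1.960) = 0.85; then δ − 1.960 = Φ⁻¹(0.85) = 1.036, giving δ = 2.996.
δ = d·√n ⇒ n = (δ/d)² = (2.996 / 0.76)² = 15.54.
Rounding up, n = 16.

n = 16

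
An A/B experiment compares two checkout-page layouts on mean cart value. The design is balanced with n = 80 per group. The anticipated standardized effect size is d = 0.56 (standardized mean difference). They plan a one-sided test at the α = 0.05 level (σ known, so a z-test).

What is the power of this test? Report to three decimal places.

Noncentrality parameter: δ = d·√(n/2) = 0.56 × √(80/2) = 3.5418
One-sided α = 0.05 → critical value z_{0.05} = 1.645.
Power = P(Z > 1.645 − δ) = Φ(1.897) = 0.9711.

Power ≈ 0.971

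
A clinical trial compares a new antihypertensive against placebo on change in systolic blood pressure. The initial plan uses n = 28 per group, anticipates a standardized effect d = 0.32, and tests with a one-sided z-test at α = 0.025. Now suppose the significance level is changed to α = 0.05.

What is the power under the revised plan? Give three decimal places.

Power ≈ 0.327

δ = d·√(n/2) = 0.32 × √(28/2) = 1.1973 (unchanged). New critical value: z_{0.05} = 1.645.
Revised power = Φ(δ − 1.645) = Φ(-0.448) = 0.3272.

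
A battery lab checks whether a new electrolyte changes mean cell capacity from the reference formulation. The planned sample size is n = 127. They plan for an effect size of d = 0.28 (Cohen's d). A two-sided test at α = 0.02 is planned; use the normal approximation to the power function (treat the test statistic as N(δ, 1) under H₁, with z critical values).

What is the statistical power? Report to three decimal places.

Power ≈ 0.796

Noncentrality parameter: λ = d·√n = 0.28 × √127 = 3.1554
Two-sided α = 0.02 → critical value z_{0.01} = 2.326.
Power = Φ(λ − 2.326) + Φ(−λ − 2.326) = Φ(0.829) + Φ(-5.482) = 0.7965 + 0.0000 = 0.7965.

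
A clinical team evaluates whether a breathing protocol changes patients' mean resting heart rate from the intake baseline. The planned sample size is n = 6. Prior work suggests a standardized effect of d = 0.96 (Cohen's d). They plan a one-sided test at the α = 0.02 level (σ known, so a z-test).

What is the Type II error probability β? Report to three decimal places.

Noncentrality parameter: λ = d·√n = 0.96 × √6 = 2.3515
Critical value for a one-sided test at α = 0.02: z_α = 2.054.
Power = P(Z > 2.054 − λ) = Φ(0.298) = 0.6171.
Type II error: β = 1 − power = 1 − 0.6171 = 0.3829.

β ≈ 0.383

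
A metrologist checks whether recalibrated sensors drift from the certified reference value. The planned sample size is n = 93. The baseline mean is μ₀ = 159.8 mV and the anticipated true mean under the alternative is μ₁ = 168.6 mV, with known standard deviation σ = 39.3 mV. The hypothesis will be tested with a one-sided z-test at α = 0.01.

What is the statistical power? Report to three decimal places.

Power ≈ 0.434

Standardized effect: d = |μ₁ − μ₀| / σ = |168.6 − 159.8| / 39.3 = 0.2239
Noncentrality parameter: δ = d·√n = 0.2239 × √93 = 2.1594
One-sided α = 0.01 → critical value z_{0.01} = 2.326.
Power = Φ(δ − 2.326) = Φ(-0.167) = 0.4337.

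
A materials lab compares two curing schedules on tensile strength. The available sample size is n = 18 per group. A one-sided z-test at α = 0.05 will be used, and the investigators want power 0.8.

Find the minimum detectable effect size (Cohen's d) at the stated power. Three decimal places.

Required noncentrality: δ = z_{0.05} + z_{0.20} = 1.645 + 0.842 = 2.486.
δ = d·√(n/2) ⇒ d = δ/√(n/2) = 2.486/√(18/2) = 0.8288.

d ≈ 0.829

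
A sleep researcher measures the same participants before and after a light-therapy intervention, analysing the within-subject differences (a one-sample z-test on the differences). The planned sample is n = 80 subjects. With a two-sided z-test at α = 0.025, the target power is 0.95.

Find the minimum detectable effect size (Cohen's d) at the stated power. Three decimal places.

d ≈ 0.434

Need Φ(δ − 2.241) = 0.95, so δ = 2.241 + 1.645 = 3.886.
(Lower-tail contribution to power is negligible for δ > 0.)
δ = d·√n ⇒ d = δ/√n = 3.886/√80 = 0.4345.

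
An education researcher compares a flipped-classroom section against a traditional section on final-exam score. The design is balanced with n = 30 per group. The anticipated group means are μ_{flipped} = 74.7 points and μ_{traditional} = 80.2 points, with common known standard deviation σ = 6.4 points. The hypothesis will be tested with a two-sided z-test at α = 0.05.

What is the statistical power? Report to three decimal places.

Standardized effect: d = |μ_{flipped} − μ_{traditional}| / σ = |74.7 − 80.2| / 6.4 = 0.8594
Noncentrality parameter: δ = d·√(n/2) = 0.8594 × √(30/2) = 3.3283
Two-sided α = 0.05 → critical value z_{0.025} = 1.960.
Power = Φ(δ − 1.960) + Φ(−δ − 1.960) = Φ(1.368) + Φ(-5.288) = 0.9144 + 0.0000 = 0.9144.

Power ≈ 0.914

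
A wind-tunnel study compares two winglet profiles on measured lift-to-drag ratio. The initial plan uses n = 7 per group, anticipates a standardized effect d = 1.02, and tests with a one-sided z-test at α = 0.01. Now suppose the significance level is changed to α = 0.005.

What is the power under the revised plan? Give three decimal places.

Power ≈ 0.252

δ = d·√(n/2) = 1.02 × √(7/2) = 1.9082 (unchanged). New critical value: z_{0.005} = 2.576.
Revised power = P(Z > 2.576 − δ) = Φ(-0.668) = 0.2522.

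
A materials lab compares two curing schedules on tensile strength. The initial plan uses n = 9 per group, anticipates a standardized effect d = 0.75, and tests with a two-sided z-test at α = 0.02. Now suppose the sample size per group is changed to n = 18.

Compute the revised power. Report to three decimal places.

Power ≈ 0.470

With n = 18 per group: δ = d·√(n/2) = 0.75 × √(18/2) = 2.2500. Critical value z_{0.01} = 2.326.
Revised power = Φ(δ − 2.326) + Φ(−δ − 2.326) = Φ(-0.076) + Φ(-4.576) = 0.4696 + 0.0000 = 0.4696.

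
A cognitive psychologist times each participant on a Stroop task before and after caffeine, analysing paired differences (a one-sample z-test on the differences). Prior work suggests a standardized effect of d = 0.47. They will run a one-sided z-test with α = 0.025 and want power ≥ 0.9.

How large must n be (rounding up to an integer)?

Set Φ(δ − 1.960) = 0.9; then δ − 1.960 = Φ⁻¹(0.9) = 1.282, giving δ = 3.242.
δ = d·√n ⇒ n = (δ/d)² = (3.242 / 0.47)² = 47.57.
Rounding up, n = 48.

n = 48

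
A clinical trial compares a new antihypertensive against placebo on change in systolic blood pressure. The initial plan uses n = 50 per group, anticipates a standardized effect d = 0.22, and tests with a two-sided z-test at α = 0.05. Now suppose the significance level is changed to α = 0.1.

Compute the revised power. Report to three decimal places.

Power ≈ 0.296

δ = d·√(n/2) = 0.22 × √(50/2) = 1.1000 (unchanged). New critical value: z_{0.05} = 1.645.
Revised power = Φ(δ − 1.645) + Φ(−δ − 1.645) = Φ(-0.545) + Φ(-2.745) = 0.2929 + 0.0030 = 0.2960.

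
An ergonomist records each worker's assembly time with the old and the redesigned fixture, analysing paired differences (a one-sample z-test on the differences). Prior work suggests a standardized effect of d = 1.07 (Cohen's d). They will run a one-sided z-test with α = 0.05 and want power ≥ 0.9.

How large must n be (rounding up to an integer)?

n = 8

For power 0.9 need Φ(δ − z_{0.05}) = 0.9, so δ = z_{0.05} + z_{0.10} = 1.645 + 1.282 = 2.926.
δ = d·√n ⇒ n = (δ/d)² = (2.926 / 1.07)² = 7.48.
Rounding up, n = 8.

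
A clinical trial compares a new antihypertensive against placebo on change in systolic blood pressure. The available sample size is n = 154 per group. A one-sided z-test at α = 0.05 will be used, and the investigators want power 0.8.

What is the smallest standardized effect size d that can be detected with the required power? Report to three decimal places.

Required noncentrality: δ = z_{0.05} + z_{0.20} = 1.645 + 0.842 = 2.486.
δ = d·√(n/2) ⇒ d = δ/√(n/2) = 2.486/√(154/2) = 0.2834.

d ≈ 0.283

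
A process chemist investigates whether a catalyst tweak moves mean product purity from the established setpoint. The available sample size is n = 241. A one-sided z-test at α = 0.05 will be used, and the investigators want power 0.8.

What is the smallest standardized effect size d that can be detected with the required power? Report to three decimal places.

Need Φ(δ − 1.645) = 0.8, so δ = 1.645 + 0.842 = 2.486.
δ = d·√n ⇒ d = δ/√n = 2.486/√241 = 0.1602.

d ≈ 0.160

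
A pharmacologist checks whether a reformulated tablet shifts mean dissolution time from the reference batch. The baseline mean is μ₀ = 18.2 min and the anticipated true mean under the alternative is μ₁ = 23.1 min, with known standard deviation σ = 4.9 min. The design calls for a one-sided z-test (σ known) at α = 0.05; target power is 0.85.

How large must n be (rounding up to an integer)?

n = 8

Standardized effect: d = |μ₁ − μ₀| / σ = |23.1 − 18.2| / 4.9 = 1.0000
Set Φ(δ − 1.645) = 0.85; then δ − 1.645 = Φ⁻¹(0.85) = 1.036, giving δ = 2.681.
δ = d·√n ⇒ n = (δ/d)² = (2.681 / 1.0000)² = 7.19.
Round up to the next whole unit.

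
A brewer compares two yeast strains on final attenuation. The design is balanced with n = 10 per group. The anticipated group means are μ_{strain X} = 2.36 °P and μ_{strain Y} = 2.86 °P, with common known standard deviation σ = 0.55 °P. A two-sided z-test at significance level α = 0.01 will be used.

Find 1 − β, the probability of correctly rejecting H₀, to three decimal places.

Power ≈ 0.294

Standardized effect: d = |μ_{strain X} − μ_{strain Y}| / σ = |2.36 − 2.86| / 0.55 = 0.9091
Noncentrality parameter: δ = d·√(n/2) = 0.9091 × √(10/2) = 2.0328
Two-sided α = 0.01 → critical value z_{0.005} = 2.576.
Power = Φ(δ − 2.576) + Φ(−δ − 2.576) = Φ(-0.543) + Φ(-4.609) = 0.2936 + 0.0000 = 0.2936.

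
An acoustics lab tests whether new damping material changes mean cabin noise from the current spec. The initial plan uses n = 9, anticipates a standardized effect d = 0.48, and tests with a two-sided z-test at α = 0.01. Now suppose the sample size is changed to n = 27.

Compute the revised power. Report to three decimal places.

With n = 27: δ = d·√n = 0.48 × √27 = 2.4942. Critical value z_{0.005} = 2.576.
Revised power = Φ(δ − 2.576) + Φ(−δ − 2.576) = Φ(-0.082) + Φ(-5.070) = 0.4675 + 0.0000 = 0.4675.

Power ≈ 0.467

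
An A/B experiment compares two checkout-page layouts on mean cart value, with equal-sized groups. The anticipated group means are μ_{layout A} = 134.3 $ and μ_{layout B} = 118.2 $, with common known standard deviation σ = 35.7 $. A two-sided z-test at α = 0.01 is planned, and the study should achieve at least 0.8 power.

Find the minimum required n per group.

Standardized effect: d = |μ_{layout A} − μ_{layout B}| / σ = |134.3 − 118.2| / 35.7 = 0.4510
For power 0.8 need Φ(δ − z_{0.005}) = 0.8, so δ = z_{0.005} + z_{0.20} = 2.576 + 0.842 = 3.417.
(Ignoring the negligible lower-tail rejection probability gives the usual closed-form inversion.)
δ = d·√(n/2) ⇒ n = 2(δ/d)² = 2 × (3.417 / 0.4510)² = 114.85.
Rounding up, n = 115 per group.

n = 115 per group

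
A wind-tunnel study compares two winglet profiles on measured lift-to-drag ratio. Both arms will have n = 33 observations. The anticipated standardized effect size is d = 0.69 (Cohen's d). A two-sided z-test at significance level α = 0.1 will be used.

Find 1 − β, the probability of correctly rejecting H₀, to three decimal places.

Power ≈ 0.877

Noncentrality parameter: δ = d·√(n/2) = 0.69 × √(33/2) = 2.8028
Critical value for a two-sided test at α = 0.1: z_{α/2} = 1.645.
Power = Φ(δ − 1.645) + Φ(−δ − 1.645) = Φ(1.158) + Φ(-4.448) = 0.8766 + 0.0000 = 0.8766.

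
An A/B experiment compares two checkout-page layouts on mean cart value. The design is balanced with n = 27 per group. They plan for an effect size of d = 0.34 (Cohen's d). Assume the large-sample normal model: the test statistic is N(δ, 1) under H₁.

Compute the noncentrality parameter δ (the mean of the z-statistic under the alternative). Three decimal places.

The noncentrality parameter scales effect size by the design's sample-size factor: δ = d·√(n/2) = 0.34 × √(27/2) = 1.2492

δ ≈ 1.249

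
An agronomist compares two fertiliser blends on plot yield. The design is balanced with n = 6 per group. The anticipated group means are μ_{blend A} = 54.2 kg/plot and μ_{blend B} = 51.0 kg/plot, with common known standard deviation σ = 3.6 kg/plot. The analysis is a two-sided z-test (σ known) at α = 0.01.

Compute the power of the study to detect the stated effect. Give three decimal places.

Standardized effect: d = |μ_{blend A} − μ_{blend B}| / σ = |54.2 − 51.0| / 3.6 = 0.8889
Noncentrality parameter: λ = d·√(n/2) = 0.8889 × √(6/2) = 1.5396
Critical value for a two-sided test at α = 0.01: z_{α/2} = 2.576.
Power = Φ(λ − 2.576) + Φ(−λ − 2.576) = Φ(-1.036) + Φ(-4.115) = 0.1500 + 0.0000 = 0.1501.

Power ≈ 0.150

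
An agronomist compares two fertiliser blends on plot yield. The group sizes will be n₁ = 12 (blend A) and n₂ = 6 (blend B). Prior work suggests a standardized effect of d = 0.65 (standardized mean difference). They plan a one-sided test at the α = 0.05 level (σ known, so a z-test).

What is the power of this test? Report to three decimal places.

Power ≈ 0.365

Noncentrality parameter: δ = d / √(1/n₁ + 1/n₂) = 0.65 / √(1/12 + 1/6) = 1.3000
One-sided α = 0.05 → critical value z_{0.05} = 1.645.
Power = Φ(δ − 1.645) = Φ(-0.345) = 0.3651.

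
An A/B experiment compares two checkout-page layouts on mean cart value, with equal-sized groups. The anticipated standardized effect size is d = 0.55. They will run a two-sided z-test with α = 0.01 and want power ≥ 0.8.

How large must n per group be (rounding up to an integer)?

n = 78 per group

Set Φ(δ − 2.576) = 0.8; then δ − 2.576 = Φ⁻¹(0.8) = 0.842, giving δ = 3.417.
(Ignoring the negligible lower-tail rejection probability gives the usual closed-form inversion.)
δ = d·√(n/2) ⇒ n = 2(δ/d)² = 2 × (3.417 / 0.55)² = 77.22.
Round up to the next whole unit.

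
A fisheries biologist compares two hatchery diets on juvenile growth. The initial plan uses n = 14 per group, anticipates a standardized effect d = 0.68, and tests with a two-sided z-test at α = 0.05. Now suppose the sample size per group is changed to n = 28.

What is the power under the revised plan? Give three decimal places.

Power ≈ 0.721

With n = 28 per group: δ = d·√(n/2) = 0.68 × √(28/2) = 2.5443. Critical value z_{0.025} = 1.960.
Revised power = Φ(δ − 1.960) + Φ(−δ − 1.960) = Φ(0.584) + Φ(-4.504) = 0.7205 + 0.0000 = 0.7205.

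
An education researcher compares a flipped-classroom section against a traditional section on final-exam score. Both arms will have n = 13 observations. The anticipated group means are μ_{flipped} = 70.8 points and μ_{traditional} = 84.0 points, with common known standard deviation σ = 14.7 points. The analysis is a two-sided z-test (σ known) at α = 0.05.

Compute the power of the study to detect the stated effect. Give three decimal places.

Power ≈ 0.629

Standardized effect: d = |μ_{flipped} − μ_{traditional}| / σ = |70.8 − 84.0| / 14.7 = 0.8980
Noncentrality parameter: λ = d·√(n/2) = 0.8980 × √(13/2) = 2.2894
Critical value for a two-sided test at α = 0.05: z_{α/2} = 1.960.
Power = Φ(λ − 1.960) + Φ(−λ − 1.960) = Φ(0.329) + Φ(-4.249) = 0.6291 + 0.0000 = 0.6291.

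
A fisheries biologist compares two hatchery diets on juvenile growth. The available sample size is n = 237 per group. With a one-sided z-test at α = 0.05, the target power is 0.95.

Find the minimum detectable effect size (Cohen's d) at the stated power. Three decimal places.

d ≈ 0.302

Required noncentrality: δ = z_{0.05} + z_{0.05} = 1.645 + 1.645 = 3.290.
δ = d·√(n/2) ⇒ d = δ/√(n/2) = 3.290/√(237/2) = 0.3022.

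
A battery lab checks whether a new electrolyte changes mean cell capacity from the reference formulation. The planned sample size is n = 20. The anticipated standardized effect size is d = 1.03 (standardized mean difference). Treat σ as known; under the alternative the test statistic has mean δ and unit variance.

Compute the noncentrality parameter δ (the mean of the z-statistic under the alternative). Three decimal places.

δ ≈ 4.606

The noncentrality parameter scales effect size by the design's sample-size factor: δ = d·√n = 1.03 × √20 = 4.6063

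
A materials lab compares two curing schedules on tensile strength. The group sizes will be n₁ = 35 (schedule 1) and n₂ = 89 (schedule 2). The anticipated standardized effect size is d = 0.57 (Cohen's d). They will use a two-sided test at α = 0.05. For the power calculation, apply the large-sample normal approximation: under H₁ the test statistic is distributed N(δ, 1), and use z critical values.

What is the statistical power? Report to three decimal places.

Power ≈ 0.815

Noncentrality parameter: δ = d / √(1/n₁ + 1/n₂) = 0.57 / √(1/35 + 1/89) = 2.8569
Critical value for a two-sided test at α = 0.05: z_{α/2} = 1.960.
Power = Φ(δ − 1.960) + Φ(−δ − 1.960) = Φ(0.897) + Φ(-4.817) = 0.8151 + 0.0000 = 0.8151.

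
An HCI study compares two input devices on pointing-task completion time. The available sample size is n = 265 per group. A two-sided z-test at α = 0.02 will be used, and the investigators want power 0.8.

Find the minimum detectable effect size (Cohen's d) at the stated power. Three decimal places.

d ≈ 0.275

Need Φ(δ − 2.326) = 0.8, so δ = 2.326 + 0.842 = 3.168.
(Lower-tail contribution to power is negligible for δ > 0.)
δ = d·√(n/2) ⇒ d = δ/√(n/2) = 3.168/√(265/2) = 0.2752.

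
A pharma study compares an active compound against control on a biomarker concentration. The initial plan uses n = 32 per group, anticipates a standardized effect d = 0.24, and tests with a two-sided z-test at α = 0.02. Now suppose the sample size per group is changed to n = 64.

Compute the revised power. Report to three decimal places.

With n = 64 per group: δ = d·√(n/2) = 0.24 × √(64/2) = 1.3576. Critical value z_{0.01} = 2.326.
Revised power = Φ(δ − 2.326) + Φ(−δ − 2.326) = Φ(-0.969) + Φ(-3.684) = 0.1663 + 0.0001 = 0.1665.

Power ≈ 0.166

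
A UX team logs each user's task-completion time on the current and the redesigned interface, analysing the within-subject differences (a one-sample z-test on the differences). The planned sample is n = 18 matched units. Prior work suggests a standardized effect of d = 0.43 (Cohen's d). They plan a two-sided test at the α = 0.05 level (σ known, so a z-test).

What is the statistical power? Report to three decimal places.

Noncentrality parameter: δ = d·√n = 0.43 × √18 = 1.8243
Two-sided α = 0.05 → critical value z_{0.025} = 1.960.
Power = Φ(δ − 1.960) + Φ(−δ − 1.960) = Φ(-0.136) + Φ(-3.784) = 0.4461 + 0.0001 = 0.4461.

Power ≈ 0.446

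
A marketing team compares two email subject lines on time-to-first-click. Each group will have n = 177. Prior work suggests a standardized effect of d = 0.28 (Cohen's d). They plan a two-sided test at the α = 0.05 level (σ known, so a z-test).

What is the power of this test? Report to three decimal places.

Power ≈ 0.750

Noncentrality parameter: δ = d·√(n/2) = 0.28 × √(177/2) = 2.6341
Critical value for a two-sided test at α = 0.05: z_{α/2} = 1.960.
Power = Φ(δ − 1.960) + Φ(−δ − 1.960) = Φ(0.674) + Φ(-4.594) = 0.7499 + 0.0000 = 0.7499.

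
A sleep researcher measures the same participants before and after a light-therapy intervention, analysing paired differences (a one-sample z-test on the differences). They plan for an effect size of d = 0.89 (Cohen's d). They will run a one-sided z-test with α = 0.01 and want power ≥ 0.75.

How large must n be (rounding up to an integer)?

n = 12

Set Φ(δ − 2.326) = 0.75; then δ − 2.326 = Φ⁻¹(0.75) = 0.674, giving δ = 3.001.
δ = d·√n ⇒ n = (δ/d)² = (3.001 / 0.89)² = 11.37.
Rounding up, n = 12.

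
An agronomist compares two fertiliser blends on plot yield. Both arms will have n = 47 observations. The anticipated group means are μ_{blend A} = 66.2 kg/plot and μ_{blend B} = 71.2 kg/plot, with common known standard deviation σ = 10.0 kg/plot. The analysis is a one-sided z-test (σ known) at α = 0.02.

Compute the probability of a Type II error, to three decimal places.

β ≈ 0.356

Standardized effect: d = |μ_{blend A} − μ_{blend B}| / σ = |66.2 − 71.2| / 10.0 = 0.5000
Noncentrality parameter: δ = d·√(n/2) = 0.5000 × √(47/2) = 2.4238
Critical value for a one-sided test at α = 0.02: z_α = 2.054.
Power = P(Z > 2.054 − δ) = Φ(0.370) = 0.6443.
Type II error: β = 1 − power = 1 − 0.6443 = 0.3557.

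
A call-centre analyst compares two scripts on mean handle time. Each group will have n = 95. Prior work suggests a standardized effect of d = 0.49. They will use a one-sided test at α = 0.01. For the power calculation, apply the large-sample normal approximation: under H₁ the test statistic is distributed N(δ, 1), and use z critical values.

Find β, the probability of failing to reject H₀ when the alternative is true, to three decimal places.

β ≈ 0.147

Noncentrality parameter: δ = d·√(n/2) = 0.49 × √(95/2) = 3.3771
One-sided α = 0.01 → critical value z_{0.01} = 2.326.
Power = Φ(δ − 2.326) = Φ(1.051) = 0.8533.
Type II error: β = 1 − power = 1 − 0.8533 = 0.1467.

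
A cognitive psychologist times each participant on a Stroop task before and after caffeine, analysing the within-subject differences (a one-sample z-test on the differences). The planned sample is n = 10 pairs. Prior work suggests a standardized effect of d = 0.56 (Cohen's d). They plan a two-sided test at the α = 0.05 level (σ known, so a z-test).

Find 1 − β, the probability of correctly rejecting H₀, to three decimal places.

Power ≈ 0.425

Noncentrality parameter: δ = d·√n = 0.56 × √10 = 1.7709
Two-sided α = 0.05 → critical value z_{0.025} = 1.960.
Power = Φ(δ − 1.960) + Φ(−δ − 1.960) = Φ(-0.189) + Φ(-3.731) = 0.4250 + 0.0001 = 0.4251.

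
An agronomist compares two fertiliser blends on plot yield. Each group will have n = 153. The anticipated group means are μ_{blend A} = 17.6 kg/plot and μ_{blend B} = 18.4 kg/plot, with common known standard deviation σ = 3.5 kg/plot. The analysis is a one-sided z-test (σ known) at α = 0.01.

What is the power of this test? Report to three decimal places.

Power ≈ 0.372

Standardized effect: d = |μ_{blend A} − μ_{blend B}| / σ = |17.6 − 18.4| / 3.5 = 0.2286
Noncentrality parameter: δ = d·√(n/2) = 0.2286 × √(153/2) = 1.9992
Critical value for a one-sided test at α = 0.01: z_α = 2.326.
Power = Φ(δ − 2.326) = Φ(-0.327) = 0.3718.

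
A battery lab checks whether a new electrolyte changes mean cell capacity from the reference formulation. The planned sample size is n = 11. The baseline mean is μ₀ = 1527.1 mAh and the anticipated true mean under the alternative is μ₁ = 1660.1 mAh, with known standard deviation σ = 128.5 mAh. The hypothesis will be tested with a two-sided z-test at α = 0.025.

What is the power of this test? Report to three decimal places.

Power ≈ 0.883

Standardized effect: d = |μ₁ − μ₀| / σ = |1660.1 − 1527.1| / 128.5 = 1.0350
Noncentrality parameter: λ = d·√n = 1.0350 × √11 = 3.4328
Two-sided α = 0.025 → critical value z_{0.0125} = 2.241.
Power = Φ(λ − 2.241) + Φ(−λ − 2.241) = Φ(1.191) + Φ(-5.674) = 0.8832 + 0.0000 = 0.8832.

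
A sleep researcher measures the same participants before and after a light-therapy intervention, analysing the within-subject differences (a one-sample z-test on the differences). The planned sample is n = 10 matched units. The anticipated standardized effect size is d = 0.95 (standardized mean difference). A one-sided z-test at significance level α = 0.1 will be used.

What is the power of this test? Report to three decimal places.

Noncentrality parameter: δ = d·√n = 0.95 × √10 = 3.0042
Critical value for a one-sided test at α = 0.1: z_α = 1.282.
Power = Φ(δ − 1.282) = Φ(1.723) = 0.9575.

Power ≈ 0.958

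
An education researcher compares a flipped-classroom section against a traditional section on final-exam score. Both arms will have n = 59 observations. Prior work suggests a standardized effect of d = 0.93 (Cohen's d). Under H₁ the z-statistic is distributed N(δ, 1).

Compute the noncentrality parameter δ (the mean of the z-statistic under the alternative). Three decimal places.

δ ≈ 5.051

The noncentrality parameter scales effect size by the design's sample-size factor: δ = d·√(n/2) = 0.93 × √(59/2) = 5.0512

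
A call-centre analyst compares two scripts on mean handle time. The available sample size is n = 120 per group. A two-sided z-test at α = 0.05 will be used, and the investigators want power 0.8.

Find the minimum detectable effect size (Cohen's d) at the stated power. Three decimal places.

d ≈ 0.362

Required noncentrality: δ = z_{0.025} + z_{0.20} = 1.960 + 0.842 = 2.802.
(The second rejection-region term Φ(−δ − z_{α/2}) is negligible and dropped.)
δ = d·√(n/2) ⇒ d = δ/√(n/2) = 2.802/√(120/2) = 0.3617.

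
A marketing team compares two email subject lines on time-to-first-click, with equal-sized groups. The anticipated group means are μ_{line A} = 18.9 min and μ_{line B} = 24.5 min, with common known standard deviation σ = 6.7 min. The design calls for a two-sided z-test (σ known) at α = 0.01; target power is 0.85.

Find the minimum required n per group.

n = 38 per group

Standardized effect: d = |μ_{line A} − μ_{line B}| / σ = |18.9 − 24.5| / 6.7 = 0.8358
Set Φ(δ − 2.576) = 0.85; then δ − 2.576 = Φ⁻¹(0.85) = 1.036, giving δ = 3.612.
(For δ > 0 the lower-tail rejection region contributes negligibly to power, so the one-term inversion is standard.)
δ = d·√(n/2) ⇒ n = 2(δ/d)² = 2 × (3.612 / 0.8358)² = 37.36.
Rounding up, n = 38 per group.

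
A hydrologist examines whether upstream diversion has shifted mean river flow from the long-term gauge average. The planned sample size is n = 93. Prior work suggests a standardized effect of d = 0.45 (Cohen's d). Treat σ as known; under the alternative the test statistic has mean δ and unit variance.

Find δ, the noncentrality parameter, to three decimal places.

δ ≈ 4.340

δ = d·√n = 0.45 × √93 = 4.3396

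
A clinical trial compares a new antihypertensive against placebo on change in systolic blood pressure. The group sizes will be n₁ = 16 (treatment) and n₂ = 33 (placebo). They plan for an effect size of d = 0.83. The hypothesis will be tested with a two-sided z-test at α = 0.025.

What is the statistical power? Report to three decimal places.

Power ≈ 0.686

Noncentrality parameter: δ = d / √(1/n₁ + 1/n₂) = 0.83 / √(1/16 + 1/33) = 2.7246
Critical value for a two-sided test at α = 0.025: z_{α/2} = 2.241.
Power = Φ(δ − 2.241) + Φ(−δ − 2.241) = Φ(0.483) + Φ(-4.966) = 0.6855 + 0.0000 = 0.6855.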